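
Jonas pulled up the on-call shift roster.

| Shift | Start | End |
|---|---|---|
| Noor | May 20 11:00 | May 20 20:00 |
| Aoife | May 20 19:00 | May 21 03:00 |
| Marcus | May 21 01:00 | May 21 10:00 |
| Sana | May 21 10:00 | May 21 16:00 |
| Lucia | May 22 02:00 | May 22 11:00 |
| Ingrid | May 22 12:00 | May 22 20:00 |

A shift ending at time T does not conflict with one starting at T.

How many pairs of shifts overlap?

Sorted by start: Noor, Aoife, Marcus, Sana, Lucia, Ingrid.
Aoife starts before Noor ends → Noor and Aoife overlap.
Marcus starts after Noor ends; Noor is clear from here.
Marcus starts before Aoife ends → Aoife and Marcus overlap.
Sana starts after Aoife ends; Aoife is clear from here.
Sana starts exactly when Marcus ends (back-to-back, no overlap); Marcus is clear from here.
Lucia starts after Sana ends; Sana is clear from here.
Ingrid starts after Lucia ends.
Overlapping pairs: Aoife & Marcus, Aoife & Noor — 2 in total.

2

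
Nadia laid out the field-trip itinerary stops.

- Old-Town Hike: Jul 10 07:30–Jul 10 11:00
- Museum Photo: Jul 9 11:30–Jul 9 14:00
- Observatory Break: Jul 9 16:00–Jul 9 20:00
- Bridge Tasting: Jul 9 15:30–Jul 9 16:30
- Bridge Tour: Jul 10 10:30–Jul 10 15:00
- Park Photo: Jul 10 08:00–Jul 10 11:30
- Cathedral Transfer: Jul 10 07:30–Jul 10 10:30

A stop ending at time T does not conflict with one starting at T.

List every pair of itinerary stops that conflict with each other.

Bridge Tasting & Observatory Break, Bridge Tour & Old-Town Hike, Bridge Tour & Park Photo, Cathedral Transfer & Old-Town Hike, Cathedral Transfer & Park Photo, Old-Town Hike & Park Photo

Check each pair: they overlap iff neither finishes before the other starts.
Sorted by start: Museum Photo, Bridge Tasting, Observatory Break, Old-Town Hike, Cathedral Transfer, Park Photo, Bridge Tour.
Bridge Tasting starts after Museum Photo ends; Museum Photo is clear from here.
Observatory Break starts before Bridge Tasting ends → Bridge Tasting and Observatory Break overlap.
Old-Town Hike starts after Bridge Tasting ends; Bridge Tasting is clear from here.
Old-Town Hike starts after Observatory Break ends; Observatory Break is clear from here.
Cathedral Transfer starts before Old-Town Hike ends → Old-Town Hike and Cathedral Transfer overlap.
Park Photo starts before Old-Town Hike ends → Old-Town Hike and Park Photo overlap.
Bridge Tour starts before Old-Town Hike ends → Old-Town Hike and Bridge Tour overlap.
Park Photo starts before Cathedral Transfer ends → Cathedral Transfer and Park Photo overlap.
Bridge Tour starts exactly when Cathedral Transfer ends (back-to-back, no overlap).
Bridge Tour starts before Park Photo ends → Park Photo and Bridge Tour overlap.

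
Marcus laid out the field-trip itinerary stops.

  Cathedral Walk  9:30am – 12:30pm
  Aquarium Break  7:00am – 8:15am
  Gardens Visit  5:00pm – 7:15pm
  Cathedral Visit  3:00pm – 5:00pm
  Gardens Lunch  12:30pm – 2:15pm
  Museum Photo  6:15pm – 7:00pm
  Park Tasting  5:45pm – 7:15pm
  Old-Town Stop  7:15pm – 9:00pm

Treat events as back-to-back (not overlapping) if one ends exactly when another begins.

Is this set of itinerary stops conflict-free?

Two intervals overlap when each starts before the other ends.
Sorted by start: Aquarium Break, Cathedral Walk, Gardens Lunch, Cathedral Visit, Gardens Visit, Park Tasting, Museum Photo, Old-Town Stop.
Cathedral Walk starts after Aquarium Break ends, so nothing later overlaps Aquarium Break either.
Gardens Lunch starts exactly when Cathedral Walk ends (back-to-back, no overlap), so nothing later overlaps Cathedral Walk either.
Cathedral Visit starts after Gardens Lunch ends, so nothing later overlaps Gardens Lunch either.
Gardens Visit starts exactly when Cathedral Visit ends (back-to-back, no overlap), so nothing later overlaps Cathedral Visit either.
Park Tasting starts before Gardens Visit ends → Gardens Visit and Park Tasting overlap.
That's a conflict, so the schedule is not conflict-free.

No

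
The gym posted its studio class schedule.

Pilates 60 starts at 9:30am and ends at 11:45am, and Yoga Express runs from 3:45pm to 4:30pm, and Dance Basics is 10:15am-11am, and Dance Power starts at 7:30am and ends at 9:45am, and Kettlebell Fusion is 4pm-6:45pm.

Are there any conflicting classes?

Yes

Two intervals overlap when each starts before the other ends.
Sorted by start: Dance Power, Pilates 60, Dance Basics, Yoga Express, Kettlebell Fusion.
Pilates 60 starts before Dance Power ends → Dance Power and Pilates 60 overlap.
That's a conflict, so the schedule is not conflict-free.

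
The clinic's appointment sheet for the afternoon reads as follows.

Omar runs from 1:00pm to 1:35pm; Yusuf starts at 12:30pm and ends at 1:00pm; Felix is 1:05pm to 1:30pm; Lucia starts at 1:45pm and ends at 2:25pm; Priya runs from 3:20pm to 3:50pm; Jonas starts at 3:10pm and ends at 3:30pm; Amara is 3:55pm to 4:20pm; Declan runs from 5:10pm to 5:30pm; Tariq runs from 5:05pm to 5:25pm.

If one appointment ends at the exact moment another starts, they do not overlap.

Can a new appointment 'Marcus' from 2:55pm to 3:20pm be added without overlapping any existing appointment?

Yusuf: ends 1:00pm at or before Marcus starts 2:55pm → clear.
Omar: ends 1:35pm at or before Marcus starts 2:55pm → clear.
Felix: ends 1:30pm at or before Marcus starts 2:55pm → clear.
Lucia: ends 2:25pm at or before Marcus starts 2:55pm → clear.
Jonas: starts 3:10pm before Marcus ends 3:20pm, and ends 3:30pm after Marcus starts 2:55pm → overlap.
Priya: starts 3:20pm at or after Marcus ends 3:20pm → clear.
Amara: starts 3:55pm at or after Marcus ends 3:20pm → clear.
Tariq: starts 5:05pm at or after Marcus ends 3:20pm → clear.
Declan: starts 5:10pm at or after Marcus ends 3:20pm → clear.
Marcus overlaps Jonas.

No — it overlaps Jonas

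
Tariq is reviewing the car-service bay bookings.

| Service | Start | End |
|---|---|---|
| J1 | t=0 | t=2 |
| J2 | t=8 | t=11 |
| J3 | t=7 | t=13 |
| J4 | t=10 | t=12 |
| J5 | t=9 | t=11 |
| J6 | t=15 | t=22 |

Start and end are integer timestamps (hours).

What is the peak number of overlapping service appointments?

4

Sweep the timeline, counting +1 at each start and −1 at each end (ends before starts at a tie):
t=0 start J1 → 1
t=2 end J1 → 0
t=7 start J3 → 1
t=8 start J2 → 2
t=9 start J5 → 3
t=10 start J4 → 4
t=11 end J2 → 3
t=11 end J5 → 2
t=12 end J4 → 1
t=13 end J3 → 0
t=15 start J6 → 1
t=22 end J6 → 0
Peak is 4, at t=10 (J2, J3, J4, J5).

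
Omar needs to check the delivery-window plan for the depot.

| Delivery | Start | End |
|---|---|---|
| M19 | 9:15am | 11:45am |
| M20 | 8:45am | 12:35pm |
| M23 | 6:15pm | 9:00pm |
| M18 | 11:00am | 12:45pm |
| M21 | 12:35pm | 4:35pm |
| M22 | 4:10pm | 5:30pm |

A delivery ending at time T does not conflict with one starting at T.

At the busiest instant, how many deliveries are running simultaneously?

3

Sort all start/end points and keep a running count:
8:45am start M20 → 1
9:15am start M19 → 2
11:00am start M18 → 3
11:45am end M19 → 2
12:35pm end M20 → 1
12:35pm start M21 → 2
12:45pm end M18 → 1
4:10pm start M22 → 2
4:35pm end M21 → 1
5:30pm end M22 → 0
6:15pm start M23 → 1
9:00pm end M23 → 0
Peak is 3, at 11:00am (M18, M19, M20).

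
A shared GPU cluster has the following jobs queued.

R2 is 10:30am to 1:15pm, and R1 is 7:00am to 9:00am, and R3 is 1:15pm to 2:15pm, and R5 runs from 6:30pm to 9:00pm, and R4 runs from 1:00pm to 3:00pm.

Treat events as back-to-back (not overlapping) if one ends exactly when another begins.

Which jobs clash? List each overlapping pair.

R2 & R4, R3 & R4

Two intervals overlap when each starts before the other ends.
Sorted by start: R1, R2, R4, R3, R5.
R2 starts after R1 ends — done with R1.
R4 starts before R2 ends → R2 and R4 overlap.
R3 starts exactly when R2 ends (back-to-back, no overlap) — done with R2.
R3 starts before R4 ends → R4 and R3 overlap.
R5 starts after R4 ends.
R5 starts after R3 ends.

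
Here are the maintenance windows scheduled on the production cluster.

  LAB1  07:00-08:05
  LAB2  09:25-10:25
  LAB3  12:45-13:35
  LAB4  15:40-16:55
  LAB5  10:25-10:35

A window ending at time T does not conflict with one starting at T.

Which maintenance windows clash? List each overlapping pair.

Sorted by start: LAB1, LAB2, LAB5, LAB3, LAB4.
LAB2 starts after LAB1 ends, so nothing later overlaps LAB1 either.
LAB5 starts exactly when LAB2 ends (back-to-back, no overlap), so nothing later overlaps LAB2 either.
LAB3 starts after LAB5 ends, so nothing later overlaps LAB5 either.
LAB4 starts after LAB3 ends.

no conflicts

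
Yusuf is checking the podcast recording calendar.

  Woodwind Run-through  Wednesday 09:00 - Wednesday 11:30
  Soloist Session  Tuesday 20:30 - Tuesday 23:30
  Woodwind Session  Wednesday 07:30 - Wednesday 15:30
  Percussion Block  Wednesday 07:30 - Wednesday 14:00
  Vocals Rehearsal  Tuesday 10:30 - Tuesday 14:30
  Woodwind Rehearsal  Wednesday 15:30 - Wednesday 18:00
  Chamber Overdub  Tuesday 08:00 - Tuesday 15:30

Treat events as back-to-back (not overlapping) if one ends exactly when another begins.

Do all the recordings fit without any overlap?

No

Sorted by start: Chamber Overdub, Vocals Rehearsal, Soloist Session, Woodwind Session, Percussion Block, Woodwind Run-through, Woodwind Rehearsal.
Vocals Rehearsal starts before Chamber Overdub ends → Chamber Overdub and Vocals Rehearsal overlap.
That's a conflict, so the schedule is not conflict-free.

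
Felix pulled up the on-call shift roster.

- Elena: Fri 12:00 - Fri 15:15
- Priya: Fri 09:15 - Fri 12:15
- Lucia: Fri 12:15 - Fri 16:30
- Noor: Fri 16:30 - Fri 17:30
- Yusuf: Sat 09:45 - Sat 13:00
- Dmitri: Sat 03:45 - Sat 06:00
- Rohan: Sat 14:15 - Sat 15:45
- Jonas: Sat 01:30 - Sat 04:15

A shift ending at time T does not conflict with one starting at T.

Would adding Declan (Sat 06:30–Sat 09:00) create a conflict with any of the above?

Priya: ends Fri 12:15 at or before Declan starts Sat 06:30 → clear.
Elena: ends Fri 15:15 at or before Declan starts Sat 06:30 → clear.
Lucia: ends Fri 16:30 at or before Declan starts Sat 06:30 → clear.
Noor: ends Fri 17:30 at or before Declan starts Sat 06:30 → clear.
Jonas: ends Sat 04:15 at or before Declan starts Sat 06:30 → clear.
Dmitri: ends Sat 06:00 at or before Declan starts Sat 06:30 → clear.
Yusuf: starts Sat 09:45 at or after Declan ends Sat 09:00 → clear.
Rohan: starts Sat 14:15 at or after Declan ends Sat 09:00 → clear.

No — it doesn't clash with anything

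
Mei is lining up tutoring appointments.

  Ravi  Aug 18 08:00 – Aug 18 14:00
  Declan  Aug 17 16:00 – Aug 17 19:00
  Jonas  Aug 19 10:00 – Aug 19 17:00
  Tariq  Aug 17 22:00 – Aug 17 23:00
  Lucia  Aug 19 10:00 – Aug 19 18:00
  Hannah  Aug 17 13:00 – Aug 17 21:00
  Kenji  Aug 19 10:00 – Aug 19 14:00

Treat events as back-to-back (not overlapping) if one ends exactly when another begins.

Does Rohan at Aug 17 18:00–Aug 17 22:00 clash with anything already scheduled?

Yes — it overlaps Declan, Hannah

Hannah: starts Aug 17 13:00 before Rohan ends Aug 17 22:00, and ends Aug 17 21:00 after Rohan starts Aug 17 18:00 → overlap.
Declan: starts Aug 17 16:00 before Rohan ends Aug 17 22:00, and ends Aug 17 19:00 after Rohan starts Aug 17 18:00 → overlap.
Tariq: starts Aug 17 22:00 at or after Rohan ends Aug 17 22:00 → clear.
Ravi: starts Aug 18 08:00 at or after Rohan ends Aug 17 22:00 → clear.
Lucia: starts Aug 19 10:00 at or after Rohan ends Aug 17 22:00 → clear.
Kenji: starts Aug 19 10:00 at or after Rohan ends Aug 17 22:00 → clear.
Jonas: starts Aug 19 10:00 at or after Rohan ends Aug 17 22:00 → clear.
Rohan overlaps Hannah, Declan.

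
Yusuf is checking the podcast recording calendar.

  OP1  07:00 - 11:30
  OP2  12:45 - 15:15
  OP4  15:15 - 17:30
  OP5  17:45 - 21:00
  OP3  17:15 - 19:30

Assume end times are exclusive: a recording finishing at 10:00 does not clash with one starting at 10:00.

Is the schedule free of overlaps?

Sorted by start: OP1, OP2, OP4, OP3, OP5.
OP2 starts after OP1 ends; OP1 is clear from here.
OP4 starts exactly when OP2 ends (back-to-back, no overlap); OP2 is clear from here.
OP3 starts before OP4 ends → OP4 and OP3 overlap.
That's a conflict, so the schedule is not conflict-free.

No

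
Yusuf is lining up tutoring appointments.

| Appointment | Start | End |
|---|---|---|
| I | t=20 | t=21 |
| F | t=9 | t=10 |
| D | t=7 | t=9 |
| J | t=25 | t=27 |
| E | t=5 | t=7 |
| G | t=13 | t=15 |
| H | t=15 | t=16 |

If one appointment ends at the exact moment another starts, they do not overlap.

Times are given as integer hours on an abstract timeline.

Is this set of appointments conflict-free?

Yes

Sorted by start: E, D, F, G, H, I, J.
D starts exactly when E ends (back-to-back, no overlap), so nothing later overlaps E either.
F starts exactly when D ends (back-to-back, no overlap), so nothing later overlaps D either.
G starts after F ends, so nothing later overlaps F either.
H starts exactly when G ends (back-to-back, no overlap), so nothing later overlaps G either.
I starts after H ends, so nothing later overlaps H either.
J starts after I ends.
Every pair is clear; the schedule has no overlaps.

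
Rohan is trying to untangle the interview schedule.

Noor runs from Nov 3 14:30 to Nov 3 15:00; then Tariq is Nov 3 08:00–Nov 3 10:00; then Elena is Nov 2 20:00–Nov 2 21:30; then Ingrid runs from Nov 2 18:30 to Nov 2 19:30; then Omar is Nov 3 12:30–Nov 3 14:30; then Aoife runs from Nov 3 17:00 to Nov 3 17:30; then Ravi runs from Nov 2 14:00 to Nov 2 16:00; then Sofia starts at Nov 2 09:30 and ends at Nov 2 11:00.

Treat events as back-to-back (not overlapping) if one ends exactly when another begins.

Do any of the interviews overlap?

No

Sorted by start: Sofia, Ravi, Ingrid, Elena, Tariq, Omar, Noor, Aoife.
Ravi starts after Sofia ends, so nothing later overlaps Sofia either.
Ingrid starts after Ravi ends, so nothing later overlaps Ravi either.
Elena starts after Ingrid ends, so nothing later overlaps Ingrid either.
Tariq starts after Elena ends, so nothing later overlaps Elena either.
Omar starts after Tariq ends, so nothing later overlaps Tariq either.
Noor starts exactly when Omar ends (back-to-back, no overlap), so nothing later overlaps Omar either.
Aoife starts after Noor ends.
Every pair is clear; the schedule has no overlaps.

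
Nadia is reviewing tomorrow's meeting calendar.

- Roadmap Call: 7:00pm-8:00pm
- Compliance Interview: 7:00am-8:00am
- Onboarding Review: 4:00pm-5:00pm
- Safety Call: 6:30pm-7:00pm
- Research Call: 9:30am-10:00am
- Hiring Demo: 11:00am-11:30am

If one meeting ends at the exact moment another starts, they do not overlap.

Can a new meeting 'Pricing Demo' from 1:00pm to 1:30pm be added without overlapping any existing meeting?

Compliance Interview: ends 8:00am at or before Pricing Demo starts 1:00pm → clear.
Research Call: ends 10:00am at or before Pricing Demo starts 1:00pm → clear.
Hiring Demo: ends 11:30am at or before Pricing Demo starts 1:00pm → clear.
Onboarding Review: starts 4:00pm at or after Pricing Demo ends 1:30pm → clear.
Safety Call: starts 6:30pm at or after Pricing Demo ends 1:30pm → clear.
Roadmap Call: starts 7:00pm at or after Pricing Demo ends 1:30pm → clear.

Yes — the slot is free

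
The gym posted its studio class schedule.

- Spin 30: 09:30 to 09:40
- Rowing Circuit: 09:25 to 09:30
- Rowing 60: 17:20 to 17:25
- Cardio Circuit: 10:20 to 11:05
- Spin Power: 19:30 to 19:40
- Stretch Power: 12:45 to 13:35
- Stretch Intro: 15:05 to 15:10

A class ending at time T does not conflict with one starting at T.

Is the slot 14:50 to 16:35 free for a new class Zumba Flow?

Rowing Circuit: ends 09:30 at or before Zumba Flow starts 14:50 → clear.
Spin 30: ends 09:40 at or before Zumba Flow starts 14:50 → clear.
Cardio Circuit: ends 11:05 at or before Zumba Flow starts 14:50 → clear.
Stretch Power: ends 13:35 at or before Zumba Flow starts 14:50 → clear.
Stretch Intro: starts 15:05 before Zumba Flow ends 16:35, and ends 15:10 after Zumba Flow starts 14:50 → overlap.
Rowing 60: starts 17:20 at or after Zumba Flow ends 16:35 → clear.
Spin Power: starts 19:30 at or after Zumba Flow ends 16:35 → clear.
Zumba Flow overlaps Stretch Intro.

No — it overlaps Stretch Intro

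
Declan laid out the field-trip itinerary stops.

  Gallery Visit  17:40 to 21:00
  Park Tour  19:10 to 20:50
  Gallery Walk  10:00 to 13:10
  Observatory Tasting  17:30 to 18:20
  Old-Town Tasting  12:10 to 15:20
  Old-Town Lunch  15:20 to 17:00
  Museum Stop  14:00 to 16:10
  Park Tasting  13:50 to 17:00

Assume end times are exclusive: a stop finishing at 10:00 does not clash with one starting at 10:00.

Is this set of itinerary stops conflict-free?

Two intervals overlap when each starts before the other ends.
Sorted by start: Gallery Walk, Old-Town Tasting, Park Tasting, Museum Stop, Old-Town Lunch, Observatory Tasting, Gallery Visit, Park Tour.
Old-Town Tasting starts before Gallery Walk ends → Gallery Walk and Old-Town Tasting overlap.
That's a conflict, so the schedule is not conflict-free.

No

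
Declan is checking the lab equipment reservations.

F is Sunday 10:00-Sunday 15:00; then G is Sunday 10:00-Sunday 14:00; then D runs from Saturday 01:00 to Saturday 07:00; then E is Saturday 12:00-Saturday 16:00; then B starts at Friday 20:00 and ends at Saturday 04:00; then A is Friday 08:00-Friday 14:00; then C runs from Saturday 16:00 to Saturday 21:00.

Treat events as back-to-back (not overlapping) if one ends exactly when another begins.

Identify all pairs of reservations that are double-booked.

B & D, F & G

Sorted by start: A, B, D, E, C, F, G.
B starts after A ends, so A has no further overlaps.
D starts before B ends → B and D overlap.
E starts after B ends, so B has no further overlaps.
E starts after D ends, so D has no further overlaps.
C starts exactly when E ends (back-to-back, no overlap), so E has no further overlaps.
F starts after C ends, so C has no further overlaps.
G starts before F ends → F and G overlap.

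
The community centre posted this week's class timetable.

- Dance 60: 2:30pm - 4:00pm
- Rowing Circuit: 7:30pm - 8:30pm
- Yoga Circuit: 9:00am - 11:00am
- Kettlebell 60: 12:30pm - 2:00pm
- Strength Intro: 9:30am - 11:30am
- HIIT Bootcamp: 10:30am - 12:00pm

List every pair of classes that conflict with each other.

HIIT Bootcamp & Strength Intro, HIIT Bootcamp & Yoga Circuit, Strength Intro & Yoga Circuit

Sorted by start: Yoga Circuit, Strength Intro, HIIT Bootcamp, Kettlebell 60, Dance 60, Rowing Circuit.
Strength Intro starts before Yoga Circuit ends → Yoga Circuit and Strength Intro overlap.
HIIT Bootcamp starts before Yoga Circuit ends → Yoga Circuit and HIIT Bootcamp overlap.
Kettlebell 60 starts after Yoga Circuit ends; Yoga Circuit is clear from here.
HIIT Bootcamp starts before Strength Intro ends → Strength Intro and HIIT Bootcamp overlap.
Kettlebell 60 starts after Strength Intro ends; Strength Intro is clear from here.
Kettlebell 60 starts after HIIT Bootcamp ends; HIIT Bootcamp is clear from here.
Dance 60 starts after Kettlebell 60 ends; Kettlebell 60 is clear from here.
Rowing Circuit starts after Dance 60 ends.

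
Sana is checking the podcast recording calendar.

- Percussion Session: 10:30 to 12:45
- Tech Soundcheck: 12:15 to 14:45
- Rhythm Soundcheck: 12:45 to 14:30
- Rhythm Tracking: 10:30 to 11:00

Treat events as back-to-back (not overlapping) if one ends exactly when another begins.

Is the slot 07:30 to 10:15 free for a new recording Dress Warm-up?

Percussion Session: starts 10:30 at or after Dress Warm-up ends 10:15 → clear.
Rhythm Tracking: starts 10:30 at or after Dress Warm-up ends 10:15 → clear.
Tech Soundcheck: starts 12:15 at or after Dress Warm-up ends 10:15 → clear.
Rhythm Soundcheck: starts 12:45 at or after Dress Warm-up ends 10:15 → clear.

Yes — the slot is free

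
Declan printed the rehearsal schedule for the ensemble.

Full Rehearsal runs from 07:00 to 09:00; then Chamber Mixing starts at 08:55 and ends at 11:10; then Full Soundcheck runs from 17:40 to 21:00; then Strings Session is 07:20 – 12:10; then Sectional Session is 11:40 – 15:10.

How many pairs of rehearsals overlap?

4

Check each pair: they overlap iff neither finishes before the other starts.
Sorted by start: Full Rehearsal, Strings Session, Chamber Mixing, Sectional Session, Full Soundcheck.
Strings Session starts before Full Rehearsal ends → Full Rehearsal and Strings Session overlap.
Chamber Mixing starts before Full Rehearsal ends → Full Rehearsal and Chamber Mixing overlap.
Sectional Session starts after Full Rehearsal ends, so nothing later overlaps Full Rehearsal either.
Chamber Mixing starts before Strings Session ends → Strings Session and Chamber Mixing overlap.
Sectional Session starts before Strings Session ends → Strings Session and Sectional Session overlap.
Full Soundcheck starts after Strings Session ends.
Sectional Session starts after Chamber Mixing ends, so nothing later overlaps Chamber Mixing either.
Full Soundcheck starts after Sectional Session ends.
Overlapping pairs: Chamber Mixing & Full Rehearsal, Chamber Mixing & Strings Session, Full Rehearsal & Strings Session, Sectional Session & Strings Session — 4 in total.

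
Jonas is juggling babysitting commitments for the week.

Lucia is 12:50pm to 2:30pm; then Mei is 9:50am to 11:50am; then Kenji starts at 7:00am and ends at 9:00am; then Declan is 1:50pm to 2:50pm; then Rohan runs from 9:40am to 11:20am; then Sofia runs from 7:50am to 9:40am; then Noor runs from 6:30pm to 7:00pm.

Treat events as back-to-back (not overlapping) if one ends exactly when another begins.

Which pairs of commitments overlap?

Check each pair: they overlap iff neither finishes before the other starts.
Sorted by start: Kenji, Sofia, Rohan, Mei, Lucia, Declan, Noor.
Sofia starts before Kenji ends → Kenji and Sofia overlap.
Rohan starts after Kenji ends — done with Kenji.
Rohan starts exactly when Sofia ends (back-to-back, no overlap) — done with Sofia.
Mei starts before Rohan ends → Rohan and Mei overlap.
Lucia starts after Rohan ends — done with Rohan.
Lucia starts after Mei ends — done with Mei.
Declan starts before Lucia ends → Lucia and Declan overlap.
Noor starts after Lucia ends.
Noor starts after Declan ends.

Declan & Lucia, Kenji & Sofia, Mei & Rohan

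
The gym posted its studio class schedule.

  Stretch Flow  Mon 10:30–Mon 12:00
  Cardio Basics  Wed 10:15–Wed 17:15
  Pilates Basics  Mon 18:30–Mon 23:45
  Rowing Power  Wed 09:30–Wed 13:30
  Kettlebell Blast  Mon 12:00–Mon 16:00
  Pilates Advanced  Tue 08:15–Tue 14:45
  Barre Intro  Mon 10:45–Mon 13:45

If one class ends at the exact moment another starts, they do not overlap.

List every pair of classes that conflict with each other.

Sorted by start: Stretch Flow, Barre Intro, Kettlebell Blast, Pilates Basics, Pilates Advanced, Rowing Power, Cardio Basics.
Barre Intro starts before Stretch Flow ends → Stretch Flow and Barre Intro overlap.
Kettlebell Blast starts exactly when Stretch Flow ends (back-to-back, no overlap), so nothing later overlaps Stretch Flow either.
Kettlebell Blast starts before Barre Intro ends → Barre Intro and Kettlebell Blast overlap.
Pilates Basics starts after Barre Intro ends, so nothing later overlaps Barre Intro either.
Pilates Basics starts after Kettlebell Blast ends, so nothing later overlaps Kettlebell Blast either.
Pilates Advanced starts after Pilates Basics ends, so nothing later overlaps Pilates Basics either.
Rowing Power starts after Pilates Advanced ends, so nothing later overlaps Pilates Advanced either.
Cardio Basics starts before Rowing Power ends → Rowing Power and Cardio Basics overlap.

Barre Intro & Kettlebell Blast, Barre Intro & Stretch Flow, Cardio Basics & Rowing Power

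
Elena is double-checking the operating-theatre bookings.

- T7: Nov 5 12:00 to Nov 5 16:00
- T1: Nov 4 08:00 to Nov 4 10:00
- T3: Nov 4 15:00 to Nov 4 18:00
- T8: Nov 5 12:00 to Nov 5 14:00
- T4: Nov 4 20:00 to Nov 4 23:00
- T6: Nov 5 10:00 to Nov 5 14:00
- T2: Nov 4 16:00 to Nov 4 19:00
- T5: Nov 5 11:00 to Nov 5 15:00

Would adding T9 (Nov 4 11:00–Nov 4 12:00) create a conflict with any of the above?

T1: ends Nov 4 10:00 at or before T9 starts Nov 4 11:00 → clear.
T3: starts Nov 4 15:00 at or after T9 ends Nov 4 12:00 → clear.
T2: starts Nov 4 16:00 at or after T9 ends Nov 4 12:00 → clear.
T4: starts Nov 4 20:00 at or after T9 ends Nov 4 12:00 → clear.
T6: starts Nov 5 10:00 at or after T9 ends Nov 4 12:00 → clear.
T5: starts Nov 5 11:00 at or after T9 ends Nov 4 12:00 → clear.
T7: starts Nov 5 12:00 at or after T9 ends Nov 4 12:00 → clear.
T8: starts Nov 5 12:00 at or after T9 ends Nov 4 12:00 → clear.

No — it doesn't clash with anything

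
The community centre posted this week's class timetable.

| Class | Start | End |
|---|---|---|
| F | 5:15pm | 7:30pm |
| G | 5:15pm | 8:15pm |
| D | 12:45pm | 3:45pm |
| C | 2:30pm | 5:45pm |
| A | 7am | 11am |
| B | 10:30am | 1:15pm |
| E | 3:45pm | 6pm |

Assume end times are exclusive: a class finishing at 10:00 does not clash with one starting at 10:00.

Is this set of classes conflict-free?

No

Sorted by start: A, B, D, C, E, F, G.
B starts before A ends → A and B overlap.
That's a conflict, so the schedule is not conflict-free.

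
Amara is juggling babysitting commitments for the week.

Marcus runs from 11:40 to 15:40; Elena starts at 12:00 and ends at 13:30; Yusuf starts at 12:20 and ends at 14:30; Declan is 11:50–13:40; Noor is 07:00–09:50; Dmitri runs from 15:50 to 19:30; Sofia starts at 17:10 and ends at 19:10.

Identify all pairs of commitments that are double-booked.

Check each pair: they overlap iff neither finishes before the other starts.
Sorted by start: Noor, Marcus, Declan, Elena, Yusuf, Dmitri, Sofia.
Marcus starts after Noor ends, so Noor has no further overlaps.
Declan starts before Marcus ends → Marcus and Declan overlap.
Elena starts before Marcus ends → Marcus and Elena overlap.
Yusuf starts before Marcus ends → Marcus and Yusuf overlap.
Dmitri starts after Marcus ends, so Marcus has no further overlaps.
Elena starts before Declan ends → Declan and Elena overlap.
Yusuf starts before Declan ends → Declan and Yusuf overlap.
Dmitri starts after Declan ends, so Declan has no further overlaps.
Yusuf starts before Elena ends → Elena and Yusuf overlap.
Dmitri starts after Elena ends, so Elena has no further overlaps.
Dmitri starts after Yusuf ends, so Yusuf has no further overlaps.
Sofia starts before Dmitri ends → Dmitri and Sofia overlap.

Declan & Elena, Declan & Marcus, Declan & Yusuf, Dmitri & Sofia, Elena & Marcus, Elena & Yusuf, Marcus & Yusuf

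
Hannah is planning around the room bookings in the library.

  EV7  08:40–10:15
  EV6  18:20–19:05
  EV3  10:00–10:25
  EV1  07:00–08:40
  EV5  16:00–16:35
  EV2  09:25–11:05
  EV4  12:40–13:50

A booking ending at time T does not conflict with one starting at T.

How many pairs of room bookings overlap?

Sorted by start: EV1, EV7, EV2, EV3, EV4, EV5, EV6.
EV7 starts exactly when EV1 ends (back-to-back, no overlap), so EV1 has no further overlaps.
EV2 starts before EV7 ends → EV7 and EV2 overlap.
EV3 starts before EV7 ends → EV7 and EV3 overlap.
EV4 starts after EV7 ends, so EV7 has no further overlaps.
EV3 starts before EV2 ends → EV2 and EV3 overlap.
EV4 starts after EV2 ends, so EV2 has no further overlaps.
EV4 starts after EV3 ends, so EV3 has no further overlaps.
EV5 starts after EV4 ends, so EV4 has no further overlaps.
EV6 starts after EV5 ends.
Overlapping pairs: EV2 & EV3, EV2 & EV7, EV3 & EV7 — 3 in total.

3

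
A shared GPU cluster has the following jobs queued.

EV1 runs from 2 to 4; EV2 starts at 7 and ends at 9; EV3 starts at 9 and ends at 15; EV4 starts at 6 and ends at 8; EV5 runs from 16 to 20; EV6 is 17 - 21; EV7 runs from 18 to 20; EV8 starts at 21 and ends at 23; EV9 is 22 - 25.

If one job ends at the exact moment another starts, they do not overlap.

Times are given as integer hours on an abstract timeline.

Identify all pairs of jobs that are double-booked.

Sorted by start: EV1, EV4, EV2, EV3, EV5, EV6, EV7, EV8, EV9.
EV4 starts after EV1 ends — done with EV1.
EV2 starts before EV4 ends → EV4 and EV2 overlap.
EV3 starts after EV4 ends — done with EV4.
EV3 starts exactly when EV2 ends (back-to-back, no overlap) — done with EV2.
EV5 starts after EV3 ends — done with EV3.
EV6 starts before EV5 ends → EV5 and EV6 overlap.
EV7 starts before EV5 ends → EV5 and EV7 overlap.
EV8 starts after EV5 ends — done with EV5.
EV7 starts before EV6 ends → EV6 and EV7 overlap.
EV8 starts exactly when EV6 ends (back-to-back, no overlap) — done with EV6.
EV8 starts after EV7 ends — done with EV7.
EV9 starts before EV8 ends → EV8 and EV9 overlap.

EV2 & EV4, EV5 & EV6, EV5 & EV7, EV6 & EV7, EV8 & EV9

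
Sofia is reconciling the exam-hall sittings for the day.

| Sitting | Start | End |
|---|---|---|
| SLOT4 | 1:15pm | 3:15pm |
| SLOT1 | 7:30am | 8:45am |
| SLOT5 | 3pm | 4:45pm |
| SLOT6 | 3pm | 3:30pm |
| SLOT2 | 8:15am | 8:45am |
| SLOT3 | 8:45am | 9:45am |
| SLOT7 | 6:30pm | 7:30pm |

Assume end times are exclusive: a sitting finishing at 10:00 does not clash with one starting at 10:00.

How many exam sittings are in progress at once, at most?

Sweep the timeline, counting +1 at each start and −1 at each end (ends before starts at a tie):
7:30am start SLOT1 → 1
8:15am start SLOT2 → 2
8:45am end SLOT1 → 1
8:45am end SLOT2 → 0
8:45am start SLOT3 → 1
9:45am end SLOT3 → 0
1:15pm start SLOT4 → 1
3pm start SLOT5 → 2
3pm start SLOT6 → 3
3:15pm end SLOT4 → 2
3:30pm end SLOT6 → 1
4:45pm end SLOT5 → 0
6:30pm start SLOT7 → 1
7:30pm end SLOT7 → 0
Peak is 3, at 3pm (SLOT4, SLOT5, SLOT6).

3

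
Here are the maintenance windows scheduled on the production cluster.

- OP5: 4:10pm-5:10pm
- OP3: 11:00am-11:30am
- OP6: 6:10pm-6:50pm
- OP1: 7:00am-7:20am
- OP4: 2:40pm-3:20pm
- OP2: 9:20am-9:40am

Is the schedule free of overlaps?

Yes

Sorted by start: OP1, OP2, OP3, OP4, OP5, OP6.
OP2 starts after OP1 ends, so nothing later overlaps OP1 either.
OP3 starts after OP2 ends, so nothing later overlaps OP2 either.
OP4 starts after OP3 ends, so nothing later overlaps OP3 either.
OP5 starts after OP4 ends, so nothing later overlaps OP4 either.
OP6 starts after OP5 ends.
Every pair is clear; the schedule has no overlaps.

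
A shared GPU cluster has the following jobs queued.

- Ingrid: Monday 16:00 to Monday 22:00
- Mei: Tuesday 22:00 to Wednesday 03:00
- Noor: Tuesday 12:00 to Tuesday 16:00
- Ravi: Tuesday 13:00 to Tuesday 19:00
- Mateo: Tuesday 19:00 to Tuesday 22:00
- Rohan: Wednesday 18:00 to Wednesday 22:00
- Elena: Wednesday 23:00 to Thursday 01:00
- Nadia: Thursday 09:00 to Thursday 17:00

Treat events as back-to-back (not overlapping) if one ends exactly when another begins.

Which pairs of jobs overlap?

Sorted by start: Ingrid, Noor, Ravi, Mateo, Mei, Rohan, Elena, Nadia.
Noor starts after Ingrid ends, so Ingrid has no further overlaps.
Ravi starts before Noor ends → Noor and Ravi overlap.
Mateo starts after Noor ends, so Noor has no further overlaps.
Mateo starts exactly when Ravi ends (back-to-back, no overlap), so Ravi has no further overlaps.
Mei starts exactly when Mateo ends (back-to-back, no overlap), so Mateo has no further overlaps.
Rohan starts after Mei ends, so Mei has no further overlaps.
Elena starts after Rohan ends, so Rohan has no further overlaps.
Nadia starts after Elena ends.

Noor & Ravi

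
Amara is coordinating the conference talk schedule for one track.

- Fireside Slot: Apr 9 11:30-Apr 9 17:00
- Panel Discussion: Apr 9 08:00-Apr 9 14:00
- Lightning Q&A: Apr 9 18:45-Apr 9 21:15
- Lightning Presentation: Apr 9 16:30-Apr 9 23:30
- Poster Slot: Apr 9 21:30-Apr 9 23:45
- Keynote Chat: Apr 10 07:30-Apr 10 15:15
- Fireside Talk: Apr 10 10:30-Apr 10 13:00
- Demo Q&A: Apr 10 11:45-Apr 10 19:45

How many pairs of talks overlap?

Two intervals overlap when each starts before the other ends.
Sorted by start: Panel Discussion, Fireside Slot, Lightning Presentation, Lightning Q&A, Poster Slot, Keynote Chat, Fireside Talk, Demo Q&A.
Fireside Slot starts before Panel Discussion ends → Panel Discussion and Fireside Slot overlap.
Lightning Presentation starts after Panel Discussion ends; Panel Discussion is clear from here.
Lightning Presentation starts before Fireside Slot ends → Fireside Slot and Lightning Presentation overlap.
Lightning Q&A starts after Fireside Slot ends; Fireside Slot is clear from here.
Lightning Q&A starts before Lightning Presentation ends → Lightning Presentation and Lightning Q&A overlap.
Poster Slot starts before Lightning Presentation ends → Lightning Presentation and Poster Slot overlap.
Keynote Chat starts after Lightning Presentation ends; Lightning Presentation is clear from here.
Poster Slot starts after Lightning Q&A ends; Lightning Q&A is clear from here.
Keynote Chat starts after Poster Slot ends; Poster Slot is clear from here.
Fireside Talk starts before Keynote Chat ends → Keynote Chat and Fireside Talk overlap.
Demo Q&A starts before Keynote Chat ends → Keynote Chat and Demo Q&A overlap.
Demo Q&A starts before Fireside Talk ends → Fireside Talk and Demo Q&A overlap.
Overlapping pairs: Demo Q&A & Fireside Talk, Demo Q&A & Keynote Chat, Fireside Slot & Lightning Presentation, Fireside Slot & Panel Discussion, Fireside Talk & Keynote Chat, Lightning Presentation & Lightning Q&A, Lightning Presentation & Poster Slot — 7 in total.

7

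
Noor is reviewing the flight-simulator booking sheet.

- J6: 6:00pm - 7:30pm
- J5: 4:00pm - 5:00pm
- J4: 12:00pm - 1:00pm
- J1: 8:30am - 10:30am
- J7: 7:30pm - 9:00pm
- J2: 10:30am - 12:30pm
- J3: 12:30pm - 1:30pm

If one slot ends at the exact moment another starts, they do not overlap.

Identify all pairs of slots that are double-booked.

J2 & J4, J3 & J4

Sorted by start: J1, J2, J4, J3, J5, J6, J7.
J2 starts exactly when J1 ends (back-to-back, no overlap), so J1 has no further overlaps.
J4 starts before J2 ends → J2 and J4 overlap.
J3 starts exactly when J2 ends (back-to-back, no overlap), so J2 has no further overlaps.
J3 starts before J4 ends → J4 and J3 overlap.
J5 starts after J4 ends, so J4 has no further overlaps.
J5 starts after J3 ends, so J3 has no further overlaps.
J6 starts after J5 ends, so J5 has no further overlaps.
J7 starts exactly when J6 ends (back-to-back, no overlap).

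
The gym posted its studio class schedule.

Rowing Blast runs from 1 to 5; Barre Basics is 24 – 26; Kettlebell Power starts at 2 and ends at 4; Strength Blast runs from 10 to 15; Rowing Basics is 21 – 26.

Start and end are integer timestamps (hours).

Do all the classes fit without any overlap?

No

Sorted by start: Rowing Blast, Kettlebell Power, Strength Blast, Rowing Basics, Barre Basics.
Kettlebell Power starts before Rowing Blast ends → Rowing Blast and Kettlebell Power overlap.
That's a conflict, so the schedule is not conflict-free.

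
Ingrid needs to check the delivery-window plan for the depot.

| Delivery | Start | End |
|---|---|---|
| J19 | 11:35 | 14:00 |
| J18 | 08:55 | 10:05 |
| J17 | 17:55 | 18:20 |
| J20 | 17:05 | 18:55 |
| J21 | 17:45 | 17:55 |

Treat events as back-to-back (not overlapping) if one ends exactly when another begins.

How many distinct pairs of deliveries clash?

Sorted by start: J18, J19, J20, J21, J17.
J19 starts after J18 ends — done with J18.
J20 starts after J19 ends — done with J19.
J21 starts before J20 ends → J20 and J21 overlap.
J17 starts before J20 ends → J20 and J17 overlap.
J17 starts exactly when J21 ends (back-to-back, no overlap).
Overlapping pairs: J17 & J20, J20 & J21 — 2 in total.

2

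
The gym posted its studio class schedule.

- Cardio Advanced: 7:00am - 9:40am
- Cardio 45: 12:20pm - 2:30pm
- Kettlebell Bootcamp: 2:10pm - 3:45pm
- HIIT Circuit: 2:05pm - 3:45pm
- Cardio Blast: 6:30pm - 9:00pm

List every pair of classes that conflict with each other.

Check each pair: they overlap iff neither finishes before the other starts.
Sorted by start: Cardio Advanced, Cardio 45, HIIT Circuit, Kettlebell Bootcamp, Cardio Blast.
Cardio 45 starts after Cardio Advanced ends, so Cardio Advanced has no further overlaps.
HIIT Circuit starts before Cardio 45 ends → Cardio 45 and HIIT Circuit overlap.
Kettlebell Bootcamp starts before Cardio 45 ends → Cardio 45 and Kettlebell Bootcamp overlap.
Cardio Blast starts after Cardio 45 ends.
Kettlebell Bootcamp starts before HIIT Circuit ends → HIIT Circuit and Kettlebell Bootcamp overlap.
Cardio Blast starts after HIIT Circuit ends.
Cardio Blast starts after Kettlebell Bootcamp ends.

Cardio 45 & HIIT Circuit, Cardio 45 & Kettlebell Bootcamp, HIIT Circuit & Kettlebell Bootcamp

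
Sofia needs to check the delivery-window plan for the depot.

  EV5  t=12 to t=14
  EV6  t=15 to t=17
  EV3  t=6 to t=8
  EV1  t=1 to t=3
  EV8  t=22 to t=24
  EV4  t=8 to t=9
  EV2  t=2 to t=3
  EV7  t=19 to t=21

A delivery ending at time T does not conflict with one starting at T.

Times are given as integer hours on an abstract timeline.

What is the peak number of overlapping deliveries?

2

Walk through starts and ends in time order (an end at T is processed before a start at T):
t=1 start EV1 → 1
t=2 start EV2 → 2
t=3 end EV1 → 1
t=3 end EV2 → 0
t=6 start EV3 → 1
t=8 end EV3 → 0
t=8 start EV4 → 1
t=9 end EV4 → 0
t=12 start EV5 → 1
t=14 end EV5 → 0
t=15 start EV6 → 1
t=17 end EV6 → 0
t=19 start EV7 → 1
t=21 end EV7 → 0
t=22 start EV8 → 1
t=24 end EV8 → 0
Peak is 2, at t=2 (EV1, EV2).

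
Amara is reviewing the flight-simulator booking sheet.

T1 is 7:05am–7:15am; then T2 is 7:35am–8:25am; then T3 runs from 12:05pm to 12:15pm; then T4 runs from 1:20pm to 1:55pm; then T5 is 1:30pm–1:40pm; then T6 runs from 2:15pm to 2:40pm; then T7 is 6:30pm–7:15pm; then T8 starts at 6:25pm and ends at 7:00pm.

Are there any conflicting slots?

Yes

Check each pair: they overlap iff neither finishes before the other starts.
Sorted by start: T1, T2, T3, T4, T5, T6, T8, T7.
T2 starts after T1 ends; T1 is clear from here.
T3 starts after T2 ends; T2 is clear from here.
T4 starts after T3 ends; T3 is clear from here.
T5 starts before T4 ends → T4 and T5 overlap.
That's a conflict, so the schedule is not conflict-free.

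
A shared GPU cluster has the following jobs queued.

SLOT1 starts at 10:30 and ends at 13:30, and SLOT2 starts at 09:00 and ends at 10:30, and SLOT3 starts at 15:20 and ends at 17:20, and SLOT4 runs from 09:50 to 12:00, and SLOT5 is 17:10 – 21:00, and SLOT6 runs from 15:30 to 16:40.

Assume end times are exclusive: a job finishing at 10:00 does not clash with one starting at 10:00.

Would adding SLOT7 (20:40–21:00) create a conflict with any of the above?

SLOT2: ends 10:30 at or before SLOT7 starts 20:40 → clear.
SLOT4: ends 12:00 at or before SLOT7 starts 20:40 → clear.
SLOT1: ends 13:30 at or before SLOT7 starts 20:40 → clear.
SLOT3: ends 17:20 at or before SLOT7 starts 20:40 → clear.
SLOT6: ends 16:40 at or before SLOT7 starts 20:40 → clear.
SLOT5: starts 17:10 before SLOT7 ends 21:00, and ends 21:00 after SLOT7 starts 20:40 → overlap.
SLOT7 overlaps SLOT5.

Yes — it overlaps SLOT5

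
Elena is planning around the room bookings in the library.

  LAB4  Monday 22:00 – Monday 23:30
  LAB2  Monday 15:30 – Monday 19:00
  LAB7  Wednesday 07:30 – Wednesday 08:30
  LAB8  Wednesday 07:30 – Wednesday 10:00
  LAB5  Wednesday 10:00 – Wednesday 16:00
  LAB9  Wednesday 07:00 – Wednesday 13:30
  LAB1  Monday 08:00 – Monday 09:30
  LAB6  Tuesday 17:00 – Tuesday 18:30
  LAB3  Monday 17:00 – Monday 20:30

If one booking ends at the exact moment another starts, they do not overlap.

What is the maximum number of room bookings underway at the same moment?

Sweep the timeline, counting +1 at each start and −1 at each end (ends before starts at a tie):
Monday 08:00 start LAB1 → 1
Monday 09:30 end LAB1 → 0
Monday 15:30 start LAB2 → 1
Monday 17:00 start LAB3 → 2
Monday 19:00 end LAB2 → 1
Monday 20:30 end LAB3 → 0
Monday 22:00 start LAB4 → 1
Monday 23:30 end LAB4 → 0
Tuesday 17:00 start LAB6 → 1
Tuesday 18:30 end LAB6 → 0
Wednesday 07:00 start LAB9 → 1
Wednesday 07:30 start LAB7 → 2
Wednesday 07:30 start LAB8 → 3
Wednesday 08:30 end LAB7 → 2
Wednesday 10:00 end LAB8 → 1
Wednesday 10:00 start LAB5 → 2
Wednesday 13:30 end LAB9 → 1
Wednesday 16:00 end LAB5 → 0
Peak is 3, at Wednesday 07:30 (LAB7, LAB8, LAB9).

3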